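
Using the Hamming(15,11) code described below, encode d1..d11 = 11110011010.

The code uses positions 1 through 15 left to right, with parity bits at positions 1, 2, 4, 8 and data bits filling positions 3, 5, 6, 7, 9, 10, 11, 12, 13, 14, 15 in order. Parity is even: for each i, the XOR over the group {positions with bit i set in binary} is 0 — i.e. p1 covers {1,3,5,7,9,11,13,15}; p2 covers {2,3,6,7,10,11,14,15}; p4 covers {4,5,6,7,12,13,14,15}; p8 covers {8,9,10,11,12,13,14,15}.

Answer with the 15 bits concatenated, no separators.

011111110011010

Place data at non-parity positions: p1 p2 1 p4 1 1 1 p8 0 0 1 1 0 1 0
p1 (pos 1,3,5,7,9,11,13,15): XOR of data positions = 1⊕1⊕1⊕0⊕1⊕0⊕0 = 0
p2 (pos 2,3,6,7,10,11,14,15): XOR of data positions = 1⊕1⊕1⊕0⊕1⊕1⊕0 = 1
p4 (pos 4,5,6,7,12,13,14,15): XOR of data positions = 1⊕1⊕1⊕1⊕0⊕1⊕0 = 1
p8 (pos 8,9,10,11,12,13,14,15): XOR of data positions = 0⊕0⊕1⊕1⊕0⊕1⊕0 = 1
Codeword: 011111110011010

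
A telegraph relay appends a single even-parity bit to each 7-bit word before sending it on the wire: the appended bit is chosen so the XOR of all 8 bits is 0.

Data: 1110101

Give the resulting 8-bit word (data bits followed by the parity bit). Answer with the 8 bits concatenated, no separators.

XOR of the 7 data bits: 1⊕1⊕1⊕0⊕1⊕0⊕1 = 1
Parity bit = 1 (so all 8 bits XOR to 0).

11101011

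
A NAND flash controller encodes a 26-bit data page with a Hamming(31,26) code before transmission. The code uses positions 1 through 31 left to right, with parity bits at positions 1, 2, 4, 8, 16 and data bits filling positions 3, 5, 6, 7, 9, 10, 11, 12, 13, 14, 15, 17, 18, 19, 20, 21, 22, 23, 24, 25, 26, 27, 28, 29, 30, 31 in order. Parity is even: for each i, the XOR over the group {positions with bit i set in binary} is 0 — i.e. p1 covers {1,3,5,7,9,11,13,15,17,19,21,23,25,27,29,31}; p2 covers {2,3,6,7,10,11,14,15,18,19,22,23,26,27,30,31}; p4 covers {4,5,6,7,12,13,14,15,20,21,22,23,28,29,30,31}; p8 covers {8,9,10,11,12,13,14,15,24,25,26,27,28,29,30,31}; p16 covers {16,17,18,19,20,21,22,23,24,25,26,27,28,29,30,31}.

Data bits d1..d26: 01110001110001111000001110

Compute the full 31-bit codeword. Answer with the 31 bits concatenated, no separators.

Place data at non-parity positions: p1 p2 0 p4 1 1 1 p8 0 0 0 1 1 1 0 p16 0 0 1 1 1 1 0 0 0 0 0 1 1 1 0
p1 (pos 1,3,5,7,9,11,13,15,17,19,21,23,25,27,29,31): XOR of data positions = 0⊕1⊕1⊕0⊕0⊕1⊕0⊕0⊕1⊕1⊕0⊕0⊕0⊕1⊕0 = 0
p2 (pos 2,3,6,7,10,11,14,15,18,19,22,23,26,27,30,31): XOR of data positions = 0⊕1⊕1⊕0⊕0⊕1⊕0⊕0⊕1⊕1⊕0⊕0⊕0⊕1⊕0 = 0
p4 (pos 4,5,6,7,12,13,14,15,20,21,22,23,28,29,30,31): XOR of data positions = 1⊕1⊕1⊕1⊕1⊕1⊕0⊕1⊕1⊕1⊕0⊕1⊕1⊕1⊕0 = 0
p8 (pos 8,9,10,11,12,13,14,15,24,25,26,27,28,29,30,31): XOR of data positions = 0⊕0⊕0⊕1⊕1⊕1⊕0⊕0⊕0⊕0⊕0⊕1⊕1⊕1⊕0 = 0
p16 (pos 16,17,18,19,20,21,22,23,24,25,26,27,28,29,30,31): XOR of data positions = 0⊕0⊕1⊕1⊕1⊕1⊕0⊕0⊕0⊕0⊕0⊕1⊕1⊕1⊕0 = 1
Codeword: 0000111000011101001111000001110

0000111000011101001111000001110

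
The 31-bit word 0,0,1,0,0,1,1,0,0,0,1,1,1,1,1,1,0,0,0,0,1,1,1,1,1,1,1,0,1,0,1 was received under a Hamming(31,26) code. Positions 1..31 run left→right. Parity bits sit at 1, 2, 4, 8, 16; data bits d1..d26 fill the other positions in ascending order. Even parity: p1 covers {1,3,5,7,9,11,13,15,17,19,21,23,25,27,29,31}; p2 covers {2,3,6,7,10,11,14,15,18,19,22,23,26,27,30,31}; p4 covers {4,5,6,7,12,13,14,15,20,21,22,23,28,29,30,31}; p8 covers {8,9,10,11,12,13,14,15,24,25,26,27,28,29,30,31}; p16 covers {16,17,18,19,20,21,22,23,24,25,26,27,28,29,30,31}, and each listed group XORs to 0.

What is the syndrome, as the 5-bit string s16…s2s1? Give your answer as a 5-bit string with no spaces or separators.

s1 (pos 1,3,5,7,9,11,13,15,17,19,21,23,25,27,29,31): 0⊕1⊕0⊕1⊕0⊕1⊕1⊕1⊕0⊕0⊕1⊕1⊕1⊕1⊕1⊕1 = 1
s2 (pos 2,3,6,7,10,11,14,15,18,19,22,23,26,27,30,31): 0⊕1⊕1⊕1⊕0⊕1⊕1⊕1⊕0⊕0⊕1⊕1⊕1⊕1⊕0⊕1 = 1
s4 (pos 4,5,6,7,12,13,14,15,20,21,22,23,28,29,30,31): 0⊕0⊕1⊕1⊕1⊕1⊕1⊕1⊕0⊕1⊕1⊕1⊕0⊕1⊕0⊕1 = 1
s8 (pos 8,9,10,11,12,13,14,15,24,25,26,27,28,29,30,31): 0⊕0⊕0⊕1⊕1⊕1⊕1⊕1⊕1⊕1⊕1⊕1⊕0⊕1⊕0⊕1 = 1
s16 (pos 16,17,18,19,20,21,22,23,24,25,26,27,28,29,30,31): 1⊕0⊕0⊕0⊕0⊕1⊕1⊕1⊕1⊕1⊕1⊕1⊕0⊕1⊕0⊕1 = 0
Syndrome s16…s1 = 01111 → error at position 15.

01111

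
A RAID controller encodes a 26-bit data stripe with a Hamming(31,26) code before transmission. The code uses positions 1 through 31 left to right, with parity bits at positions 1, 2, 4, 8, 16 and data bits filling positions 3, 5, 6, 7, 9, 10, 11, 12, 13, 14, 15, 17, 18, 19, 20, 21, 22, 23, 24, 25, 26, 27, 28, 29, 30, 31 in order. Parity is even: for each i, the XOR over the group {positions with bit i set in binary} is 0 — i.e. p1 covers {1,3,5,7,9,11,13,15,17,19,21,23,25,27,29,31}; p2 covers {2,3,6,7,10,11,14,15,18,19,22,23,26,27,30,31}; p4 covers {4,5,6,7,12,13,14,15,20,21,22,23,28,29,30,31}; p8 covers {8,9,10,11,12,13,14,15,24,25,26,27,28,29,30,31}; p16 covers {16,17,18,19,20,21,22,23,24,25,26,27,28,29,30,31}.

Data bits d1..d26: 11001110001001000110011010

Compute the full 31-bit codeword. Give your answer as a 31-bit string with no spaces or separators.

Place data at non-parity positions: p1 p2 1 p4 1 0 0 p8 1 1 1 0 0 0 1 p16 0 0 1 0 0 0 1 1 0 0 1 1 0 1 0
p1 (pos 1,3,5,7,9,11,13,15,17,19,21,23,25,27,29,31): XOR of data positions = 1⊕1⊕0⊕1⊕1⊕0⊕1⊕0⊕1⊕0⊕1⊕0⊕1⊕0⊕0 = 0
p2 (pos 2,3,6,7,10,11,14,15,18,19,22,23,26,27,30,31): XOR of data positions = 1⊕0⊕0⊕1⊕1⊕0⊕1⊕0⊕1⊕0⊕1⊕0⊕1⊕1⊕0 = 0
p4 (pos 4,5,6,7,12,13,14,15,20,21,22,23,28,29,30,31): XOR of data positions = 1⊕0⊕0⊕0⊕0⊕0⊕1⊕0⊕0⊕0⊕1⊕1⊕0⊕1⊕0 = 1
p8 (pos 8,9,10,11,12,13,14,15,24,25,26,27,28,29,30,31): XOR of data positions = 1⊕1⊕1⊕0⊕0⊕0⊕1⊕1⊕0⊕0⊕1⊕1⊕0⊕1⊕0 = 0
p16 (pos 16,17,18,19,20,21,22,23,24,25,26,27,28,29,30,31): XOR of data positions = 0⊕0⊕1⊕0⊕0⊕0⊕1⊕1⊕0⊕0⊕1⊕1⊕0⊕1⊕0 = 0
Codeword: 0011100011100010001000110011010

0011100011100010001000110011010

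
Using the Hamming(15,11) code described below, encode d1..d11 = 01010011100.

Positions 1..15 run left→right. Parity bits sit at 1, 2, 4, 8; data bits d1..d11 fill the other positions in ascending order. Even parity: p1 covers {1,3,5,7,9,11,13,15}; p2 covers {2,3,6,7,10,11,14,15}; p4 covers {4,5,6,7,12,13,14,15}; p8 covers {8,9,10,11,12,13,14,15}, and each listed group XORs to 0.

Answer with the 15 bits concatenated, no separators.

Place data at non-parity positions: p1 p2 0 p4 1 0 1 p8 0 0 1 1 1 0 0
p1 (pos 1,3,5,7,9,11,13,15): XOR of data positions = 0⊕1⊕1⊕0⊕1⊕1⊕0 = 0
p2 (pos 2,3,6,7,10,11,14,15): XOR of data positions = 0⊕0⊕1⊕0⊕1⊕0⊕0 = 0
p4 (pos 4,5,6,7,12,13,14,15): XOR of data positions = 1⊕0⊕1⊕1⊕1⊕0⊕0 = 0
p8 (pos 8,9,10,11,12,13,14,15): XOR of data positions = 0⊕0⊕1⊕1⊕1⊕0⊕0 = 1
Codeword: 000010110011100

000010110011100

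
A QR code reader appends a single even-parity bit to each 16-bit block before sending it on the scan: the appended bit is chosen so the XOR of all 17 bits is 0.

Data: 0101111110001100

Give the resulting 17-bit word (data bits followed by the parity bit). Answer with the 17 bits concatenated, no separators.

XOR of the 16 data bits: 0⊕1⊕0⊕1⊕1⊕1⊕1⊕1⊕1⊕0⊕0⊕0⊕1⊕1⊕0⊕0 = 1
Parity bit = 1 (so all 17 bits XOR to 0).

01011111100011001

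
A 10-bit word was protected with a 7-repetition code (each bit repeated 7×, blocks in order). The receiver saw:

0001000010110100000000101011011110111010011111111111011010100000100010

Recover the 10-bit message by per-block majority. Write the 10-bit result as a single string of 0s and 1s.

Block 1 (0001000): 1 one → 0
Block 2 (0101101): 4 ones → 1
Block 3 (0000000): 0 ones → 0
Block 4 (0101011): 4 ones → 1
Block 5 (0111101): 5 ones → 1
Block 6 (1101001): 4 ones → 1
Block 7 (1111111): 7 ones → 1
Block 8 (1110110): 5 ones → 1
Block 9 (1010000): 2 ones → 0
Block 10 (0100010): 2 ones → 0

0101111100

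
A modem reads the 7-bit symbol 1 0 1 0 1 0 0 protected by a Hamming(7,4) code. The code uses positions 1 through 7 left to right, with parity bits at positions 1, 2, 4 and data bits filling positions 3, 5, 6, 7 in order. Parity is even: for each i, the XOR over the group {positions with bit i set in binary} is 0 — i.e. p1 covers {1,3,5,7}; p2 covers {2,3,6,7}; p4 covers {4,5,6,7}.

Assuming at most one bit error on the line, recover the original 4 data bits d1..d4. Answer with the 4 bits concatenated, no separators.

1101

s1 (pos 1,3,5,7): 1⊕1⊕1⊕0 = 1
s2 (pos 2,3,6,7): 0⊕1⊕0⊕0 = 1
s4 (pos 4,5,6,7): 0⊕1⊕0⊕0 = 1
Syndrome s4…s1 = 111 → error at position 7.
Flip position 7: 1010100 → 1010101
Read data bits from positions 3,5,6,7: 1101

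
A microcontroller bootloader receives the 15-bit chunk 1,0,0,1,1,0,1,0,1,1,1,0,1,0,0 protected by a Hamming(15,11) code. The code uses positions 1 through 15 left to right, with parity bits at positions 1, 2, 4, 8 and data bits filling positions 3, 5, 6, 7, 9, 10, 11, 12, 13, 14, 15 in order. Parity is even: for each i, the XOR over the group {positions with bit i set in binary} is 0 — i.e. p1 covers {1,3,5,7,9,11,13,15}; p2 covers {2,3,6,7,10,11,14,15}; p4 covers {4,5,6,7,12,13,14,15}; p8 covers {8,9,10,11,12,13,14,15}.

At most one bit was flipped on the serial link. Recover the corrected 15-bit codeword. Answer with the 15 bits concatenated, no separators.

s1 (pos 1,3,5,7,9,11,13,15): 1⊕0⊕1⊕1⊕1⊕1⊕1⊕0 = 0
s2 (pos 2,3,6,7,10,11,14,15): 0⊕0⊕0⊕1⊕1⊕1⊕0⊕0 = 1
s4 (pos 4,5,6,7,12,13,14,15): 1⊕1⊕0⊕1⊕0⊕1⊕0⊕0 = 0
s8 (pos 8,9,10,11,12,13,14,15): 0⊕1⊕1⊕1⊕0⊕1⊕0⊕0 = 0
Syndrome s8…s1 = 0010 → error at position 2.
Flip position 2: 100110101110100 → 110110101110100

110110101110100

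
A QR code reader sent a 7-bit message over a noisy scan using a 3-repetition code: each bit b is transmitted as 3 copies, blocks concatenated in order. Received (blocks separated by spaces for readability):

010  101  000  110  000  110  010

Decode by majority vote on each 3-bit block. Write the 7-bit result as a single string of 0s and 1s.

0101010

Block 1 (010): 1 one → 0
Block 2 (101): 2 ones → 1
Block 3 (000): 0 ones → 0
Block 4 (110): 2 ones → 1
Block 5 (000): 0 ones → 0
Block 6 (110): 2 ones → 1
Block 7 (010): 1 one → 0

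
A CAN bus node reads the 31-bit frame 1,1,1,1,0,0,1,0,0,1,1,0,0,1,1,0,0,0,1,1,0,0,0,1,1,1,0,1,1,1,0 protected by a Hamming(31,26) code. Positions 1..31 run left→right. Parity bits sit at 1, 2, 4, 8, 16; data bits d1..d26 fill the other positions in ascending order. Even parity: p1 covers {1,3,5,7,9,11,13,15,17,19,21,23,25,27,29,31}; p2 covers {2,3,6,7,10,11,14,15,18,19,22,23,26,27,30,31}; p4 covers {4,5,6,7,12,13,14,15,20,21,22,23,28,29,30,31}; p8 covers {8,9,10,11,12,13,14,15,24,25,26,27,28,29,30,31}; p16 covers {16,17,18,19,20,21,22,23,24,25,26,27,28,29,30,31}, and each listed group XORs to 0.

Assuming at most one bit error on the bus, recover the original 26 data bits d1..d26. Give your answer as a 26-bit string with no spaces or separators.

s1 (pos 1,3,5,7,9,11,13,15,17,19,21,23,25,27,29,31): 1⊕1⊕0⊕1⊕0⊕1⊕0⊕1⊕0⊕1⊕0⊕0⊕1⊕0⊕1⊕0 = 0
s2 (pos 2,3,6,7,10,11,14,15,18,19,22,23,26,27,30,31): 1⊕1⊕0⊕1⊕1⊕1⊕1⊕1⊕0⊕1⊕0⊕0⊕1⊕0⊕1⊕0 = 0
s4 (pos 4,5,6,7,12,13,14,15,20,21,22,23,28,29,30,31): 1⊕0⊕0⊕1⊕0⊕0⊕1⊕1⊕1⊕0⊕0⊕0⊕1⊕1⊕1⊕0 = 0
s8 (pos 8,9,10,11,12,13,14,15,24,25,26,27,28,29,30,31): 0⊕0⊕1⊕1⊕0⊕0⊕1⊕1⊕1⊕1⊕1⊕0⊕1⊕1⊕1⊕0 = 0
s16 (pos 16,17,18,19,20,21,22,23,24,25,26,27,28,29,30,31): 0⊕0⊕0⊕1⊕1⊕0⊕0⊕0⊕1⊕1⊕1⊕0⊕1⊕1⊕1⊕0 = 0
Syndrome s16…s1 = 00000 → no error.
Read data bits from positions 3,5,6,7,9,10,11,12,13,14,15,17,18,19,20,21,22,23,24,25,26,27,28,29,30,31: 10010110011001100011101110

10010110011001100011101110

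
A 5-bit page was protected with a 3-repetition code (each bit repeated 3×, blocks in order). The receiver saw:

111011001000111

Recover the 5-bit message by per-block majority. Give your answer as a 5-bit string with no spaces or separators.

11001

Block 1 (111): 3 ones → 1
Block 2 (011): 2 ones → 1
Block 3 (001): 1 one → 0
Block 4 (000): 0 ones → 0
Block 5 (111): 3 ones → 1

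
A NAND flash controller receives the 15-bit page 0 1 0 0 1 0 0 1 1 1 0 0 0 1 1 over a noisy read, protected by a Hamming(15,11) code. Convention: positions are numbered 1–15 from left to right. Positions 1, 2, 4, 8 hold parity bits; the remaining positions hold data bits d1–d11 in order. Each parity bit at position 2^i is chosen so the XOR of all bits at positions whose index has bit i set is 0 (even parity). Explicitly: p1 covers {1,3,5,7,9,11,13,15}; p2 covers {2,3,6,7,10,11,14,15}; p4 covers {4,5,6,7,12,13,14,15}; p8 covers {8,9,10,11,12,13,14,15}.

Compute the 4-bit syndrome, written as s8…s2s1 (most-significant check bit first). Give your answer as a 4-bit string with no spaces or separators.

s1 (pos 1,3,5,7,9,11,13,15): 0⊕0⊕1⊕0⊕1⊕0⊕0⊕1 = 1
s2 (pos 2,3,6,7,10,11,14,15): 1⊕0⊕0⊕0⊕1⊕0⊕1⊕1 = 0
s4 (pos 4,5,6,7,12,13,14,15): 0⊕1⊕0⊕0⊕0⊕0⊕1⊕1 = 1
s8 (pos 8,9,10,11,12,13,14,15): 1⊕1⊕1⊕0⊕0⊕0⊕1⊕1 = 1
Syndrome s8…s1 = 1101 → error at position 13.

1101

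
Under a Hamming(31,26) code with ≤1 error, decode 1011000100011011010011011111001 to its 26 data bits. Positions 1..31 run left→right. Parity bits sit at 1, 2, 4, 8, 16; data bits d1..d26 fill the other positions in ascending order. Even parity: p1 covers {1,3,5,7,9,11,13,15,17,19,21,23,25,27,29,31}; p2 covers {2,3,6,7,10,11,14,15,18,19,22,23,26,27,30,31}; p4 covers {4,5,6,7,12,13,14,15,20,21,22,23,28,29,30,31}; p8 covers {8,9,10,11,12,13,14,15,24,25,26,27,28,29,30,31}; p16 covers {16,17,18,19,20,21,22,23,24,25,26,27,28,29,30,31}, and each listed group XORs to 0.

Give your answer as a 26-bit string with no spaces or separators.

s1 (pos 1,3,5,7,9,11,13,15,17,19,21,23,25,27,29,31): 1⊕1⊕0⊕0⊕0⊕0⊕1⊕1⊕0⊕0⊕1⊕0⊕1⊕1⊕0⊕1 = 0
s2 (pos 2,3,6,7,10,11,14,15,18,19,22,23,26,27,30,31): 0⊕1⊕0⊕0⊕0⊕0⊕0⊕1⊕1⊕0⊕1⊕0⊕1⊕1⊕0⊕1 = 1
s4 (pos 4,5,6,7,12,13,14,15,20,21,22,23,28,29,30,31): 1⊕0⊕0⊕0⊕1⊕1⊕0⊕1⊕0⊕1⊕1⊕0⊕1⊕0⊕0⊕1 = 0
s8 (pos 8,9,10,11,12,13,14,15,24,25,26,27,28,29,30,31): 1⊕0⊕0⊕0⊕1⊕1⊕0⊕1⊕1⊕1⊕1⊕1⊕1⊕0⊕0⊕1 = 0
s16 (pos 16,17,18,19,20,21,22,23,24,25,26,27,28,29,30,31): 1⊕0⊕1⊕0⊕0⊕1⊕1⊕0⊕1⊕1⊕1⊕1⊕1⊕0⊕0⊕1 = 0
Syndrome s16…s1 = 00010 → error at position 2.
Flip position 2: 1011000100011011010011011111001 → 1111000100011011010011011111001
Read data bits from positions 3,5,6,7,9,10,11,12,13,14,15,17,18,19,20,21,22,23,24,25,26,27,28,29,30,31: 10000001101010011011111001

10000001101010011011111001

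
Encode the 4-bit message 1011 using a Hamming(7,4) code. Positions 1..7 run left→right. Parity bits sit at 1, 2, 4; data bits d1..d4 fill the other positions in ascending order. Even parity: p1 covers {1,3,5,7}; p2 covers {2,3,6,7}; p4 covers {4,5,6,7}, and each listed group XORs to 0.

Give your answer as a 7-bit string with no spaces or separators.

Place data at non-parity positions: p1 p2 1 p4 0 1 1
p1 (pos 1,3,5,7): XOR of data positions = 1⊕0⊕1 = 0
p2 (pos 2,3,6,7): XOR of data positions = 1⊕1⊕1 = 1
p4 (pos 4,5,6,7): XOR of data positions = 0⊕1⊕1 = 0
Codeword: 0110011

0110011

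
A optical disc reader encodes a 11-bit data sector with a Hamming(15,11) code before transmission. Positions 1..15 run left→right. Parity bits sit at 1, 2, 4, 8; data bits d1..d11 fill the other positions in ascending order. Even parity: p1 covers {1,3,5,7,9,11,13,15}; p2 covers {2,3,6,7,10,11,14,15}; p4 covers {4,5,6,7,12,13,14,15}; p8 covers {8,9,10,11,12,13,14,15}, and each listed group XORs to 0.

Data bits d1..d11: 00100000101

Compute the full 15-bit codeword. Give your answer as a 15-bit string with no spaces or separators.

000101000000101

Place data at non-parity positions: p1 p2 0 p4 0 1 0 p8 0 0 0 0 1 0 1
p1 (pos 1,3,5,7,9,11,13,15): XOR of data positions = 0⊕0⊕0⊕0⊕0⊕1⊕1 = 0
p2 (pos 2,3,6,7,10,11,14,15): XOR of data positions = 0⊕1⊕0⊕0⊕0⊕0⊕1 = 0
p4 (pos 4,5,6,7,12,13,14,15): XOR of data positions = 0⊕1⊕0⊕0⊕1⊕0⊕1 = 1
p8 (pos 8,9,10,11,12,13,14,15): XOR of data positions = 0⊕0⊕0⊕0⊕1⊕0⊕1 = 0
Codeword: 000101000000101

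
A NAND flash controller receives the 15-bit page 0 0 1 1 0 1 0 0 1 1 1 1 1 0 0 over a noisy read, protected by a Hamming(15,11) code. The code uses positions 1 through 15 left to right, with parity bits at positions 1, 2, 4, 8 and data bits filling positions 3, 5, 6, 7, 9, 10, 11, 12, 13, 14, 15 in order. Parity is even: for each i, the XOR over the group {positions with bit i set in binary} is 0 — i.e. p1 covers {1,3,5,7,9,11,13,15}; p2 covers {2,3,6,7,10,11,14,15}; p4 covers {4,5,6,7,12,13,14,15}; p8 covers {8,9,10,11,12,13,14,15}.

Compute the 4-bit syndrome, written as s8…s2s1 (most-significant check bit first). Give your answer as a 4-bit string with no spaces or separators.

s1 (pos 1,3,5,7,9,11,13,15): 0⊕1⊕0⊕0⊕1⊕1⊕1⊕0 = 0
s2 (pos 2,3,6,7,10,11,14,15): 0⊕1⊕1⊕0⊕1⊕1⊕0⊕0 = 0
s4 (pos 4,5,6,7,12,13,14,15): 1⊕0⊕1⊕0⊕1⊕1⊕0⊕0 = 0
s8 (pos 8,9,10,11,12,13,14,15): 0⊕1⊕1⊕1⊕1⊕1⊕0⊕0 = 1
Syndrome s8…s1 = 1000 → error at position 8.

1000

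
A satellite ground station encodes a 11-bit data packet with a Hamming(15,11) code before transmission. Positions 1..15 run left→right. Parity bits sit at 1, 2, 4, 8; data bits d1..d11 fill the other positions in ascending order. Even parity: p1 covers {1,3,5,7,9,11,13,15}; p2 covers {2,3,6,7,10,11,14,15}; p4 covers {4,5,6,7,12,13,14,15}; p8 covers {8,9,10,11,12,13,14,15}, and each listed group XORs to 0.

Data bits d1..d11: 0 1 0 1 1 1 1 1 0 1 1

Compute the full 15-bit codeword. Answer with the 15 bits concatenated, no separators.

110110101111011

Place data at non-parity positions: p1 p2 0 p4 1 0 1 p8 1 1 1 1 0 1 1
p1 (pos 1,3,5,7,9,11,13,15): XOR of data positions = 0⊕1⊕1⊕1⊕1⊕0⊕1 = 1
p2 (pos 2,3,6,7,10,11,14,15): XOR of data positions = 0⊕0⊕1⊕1⊕1⊕1⊕1 = 1
p4 (pos 4,5,6,7,12,13,14,15): XOR of data positions = 1⊕0⊕1⊕1⊕0⊕1⊕1 = 1
p8 (pos 8,9,10,11,12,13,14,15): XOR of data positions = 1⊕1⊕1⊕1⊕0⊕1⊕1 = 0
Codeword: 110110101111011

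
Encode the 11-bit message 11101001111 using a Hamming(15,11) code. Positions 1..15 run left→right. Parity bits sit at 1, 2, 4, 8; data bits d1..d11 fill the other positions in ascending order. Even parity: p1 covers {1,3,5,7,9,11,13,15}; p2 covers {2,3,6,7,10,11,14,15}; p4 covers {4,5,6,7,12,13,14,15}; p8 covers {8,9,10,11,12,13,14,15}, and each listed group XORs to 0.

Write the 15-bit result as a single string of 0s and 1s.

101011011001111

Place data at non-parity positions: p1 p2 1 p4 1 1 0 p8 1 0 0 1 1 1 1
p1 (pos 1,3,5,7,9,11,13,15): XOR of data positions = 1⊕1⊕0⊕1⊕0⊕1⊕1 = 1
p2 (pos 2,3,6,7,10,11,14,15): XOR of data positions = 1⊕1⊕0⊕0⊕0⊕1⊕1 = 0
p4 (pos 4,5,6,7,12,13,14,15): XOR of data positions = 1⊕1⊕0⊕1⊕1⊕1⊕1 = 0
p8 (pos 8,9,10,11,12,13,14,15): XOR of data positions = 1⊕0⊕0⊕1⊕1⊕1⊕1 = 1
Codeword: 101011011001111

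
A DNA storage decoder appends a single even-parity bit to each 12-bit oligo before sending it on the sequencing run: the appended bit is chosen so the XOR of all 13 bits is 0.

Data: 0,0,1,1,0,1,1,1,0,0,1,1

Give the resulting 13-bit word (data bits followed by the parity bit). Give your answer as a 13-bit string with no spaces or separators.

0011011100111

XOR of the 12 data bits: 0⊕0⊕1⊕1⊕0⊕1⊕1⊕1⊕0⊕0⊕1⊕1 = 1
Parity bit = 1 (so all 13 bits XOR to 0).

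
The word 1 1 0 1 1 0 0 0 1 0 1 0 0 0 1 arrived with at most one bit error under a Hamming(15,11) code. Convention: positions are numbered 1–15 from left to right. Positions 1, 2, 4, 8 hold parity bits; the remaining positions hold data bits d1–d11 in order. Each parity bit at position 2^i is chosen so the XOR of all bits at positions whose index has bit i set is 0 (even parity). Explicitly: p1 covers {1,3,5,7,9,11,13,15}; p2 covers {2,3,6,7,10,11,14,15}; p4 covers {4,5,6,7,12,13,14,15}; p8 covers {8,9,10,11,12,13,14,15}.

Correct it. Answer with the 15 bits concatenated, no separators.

110110001010000

s1 (pos 1,3,5,7,9,11,13,15): 1⊕0⊕1⊕0⊕1⊕1⊕0⊕1 = 1
s2 (pos 2,3,6,7,10,11,14,15): 1⊕0⊕0⊕0⊕0⊕1⊕0⊕1 = 1
s4 (pos 4,5,6,7,12,13,14,15): 1⊕1⊕0⊕0⊕0⊕0⊕0⊕1 = 1
s8 (pos 8,9,10,11,12,13,14,15): 0⊕1⊕0⊕1⊕0⊕0⊕0⊕1 = 1
Syndrome s8…s1 = 1111 → error at position 15.
Flip position 15: 110110001010001 → 110110001010000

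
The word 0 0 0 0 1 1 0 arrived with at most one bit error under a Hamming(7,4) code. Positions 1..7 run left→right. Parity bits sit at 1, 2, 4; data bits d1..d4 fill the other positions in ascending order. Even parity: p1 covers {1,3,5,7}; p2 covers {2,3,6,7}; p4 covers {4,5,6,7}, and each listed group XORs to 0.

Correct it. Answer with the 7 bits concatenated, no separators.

0010110

s1 (pos 1,3,5,7): 0⊕0⊕1⊕0 = 1
s2 (pos 2,3,6,7): 0⊕0⊕1⊕0 = 1
s4 (pos 4,5,6,7): 0⊕1⊕1⊕0 = 0
Syndrome s4…s1 = 011 → error at position 3.
Flip position 3: 0000110 → 0010110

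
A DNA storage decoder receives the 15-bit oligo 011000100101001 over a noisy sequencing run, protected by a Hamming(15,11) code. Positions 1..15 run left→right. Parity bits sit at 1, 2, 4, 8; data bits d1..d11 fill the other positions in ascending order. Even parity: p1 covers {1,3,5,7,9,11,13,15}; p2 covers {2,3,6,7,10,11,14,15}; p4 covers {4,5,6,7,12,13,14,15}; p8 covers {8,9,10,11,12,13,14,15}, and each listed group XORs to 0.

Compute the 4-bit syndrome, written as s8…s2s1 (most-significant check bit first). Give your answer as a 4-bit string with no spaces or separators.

1111

s1 (pos 1,3,5,7,9,11,13,15): 0⊕1⊕0⊕1⊕0⊕0⊕0⊕1 = 1
s2 (pos 2,3,6,7,10,11,14,15): 1⊕1⊕0⊕1⊕1⊕0⊕0⊕1 = 1
s4 (pos 4,5,6,7,12,13,14,15): 0⊕0⊕0⊕1⊕1⊕0⊕0⊕1 = 1
s8 (pos 8,9,10,11,12,13,14,15): 0⊕0⊕1⊕0⊕1⊕0⊕0⊕1 = 1
Syndrome s8…s1 = 1111 → error at position 15.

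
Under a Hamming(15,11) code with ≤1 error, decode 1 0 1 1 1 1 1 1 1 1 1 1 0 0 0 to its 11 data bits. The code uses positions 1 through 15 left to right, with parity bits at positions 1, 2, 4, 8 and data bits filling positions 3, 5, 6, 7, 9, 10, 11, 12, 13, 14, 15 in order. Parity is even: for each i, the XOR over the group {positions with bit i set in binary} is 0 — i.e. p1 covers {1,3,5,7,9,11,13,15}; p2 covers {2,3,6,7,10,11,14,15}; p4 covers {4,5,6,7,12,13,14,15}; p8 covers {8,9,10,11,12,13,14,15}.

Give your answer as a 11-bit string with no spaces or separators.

s1 (pos 1,3,5,7,9,11,13,15): 1⊕1⊕1⊕1⊕1⊕1⊕0⊕0 = 0
s2 (pos 2,3,6,7,10,11,14,15): 0⊕1⊕1⊕1⊕1⊕1⊕0⊕0 = 1
s4 (pos 4,5,6,7,12,13,14,15): 1⊕1⊕1⊕1⊕1⊕0⊕0⊕0 = 1
s8 (pos 8,9,10,11,12,13,14,15): 1⊕1⊕1⊕1⊕1⊕0⊕0⊕0 = 1
Syndrome s8…s1 = 1110 → error at position 14.
Flip position 14: 101111111111000 → 101111111111010
Read data bits from positions 3,5,6,7,9,10,11,12,13,14,15: 11111111010

11111111010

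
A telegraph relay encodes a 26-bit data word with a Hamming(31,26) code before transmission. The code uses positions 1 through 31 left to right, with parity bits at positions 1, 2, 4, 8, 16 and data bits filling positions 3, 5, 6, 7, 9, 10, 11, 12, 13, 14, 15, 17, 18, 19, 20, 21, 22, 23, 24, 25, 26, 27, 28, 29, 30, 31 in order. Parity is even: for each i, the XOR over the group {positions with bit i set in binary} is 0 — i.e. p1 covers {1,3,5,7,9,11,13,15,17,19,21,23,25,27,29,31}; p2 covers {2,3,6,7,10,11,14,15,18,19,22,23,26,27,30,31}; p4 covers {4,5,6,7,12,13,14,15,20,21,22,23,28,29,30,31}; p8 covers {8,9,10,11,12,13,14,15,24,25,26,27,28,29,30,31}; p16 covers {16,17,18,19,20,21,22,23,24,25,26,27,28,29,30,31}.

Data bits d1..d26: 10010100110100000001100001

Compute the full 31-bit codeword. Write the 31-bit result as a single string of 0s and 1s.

Place data at non-parity positions: p1 p2 1 p4 0 0 1 p8 0 1 0 0 1 1 0 p16 1 0 0 0 0 0 0 0 1 1 0 0 0 0 1
p1 (pos 1,3,5,7,9,11,13,15,17,19,21,23,25,27,29,31): XOR of data positions = 1⊕0⊕1⊕0⊕0⊕1⊕0⊕1⊕0⊕0⊕0⊕1⊕0⊕0⊕1 = 0
p2 (pos 2,3,6,7,10,11,14,15,18,19,22,23,26,27,30,31): XOR of data positions = 1⊕0⊕1⊕1⊕0⊕1⊕0⊕0⊕0⊕0⊕0⊕1⊕0⊕0⊕1 = 0
p4 (pos 4,5,6,7,12,13,14,15,20,21,22,23,28,29,30,31): XOR of data positions = 0⊕0⊕1⊕0⊕1⊕1⊕0⊕0⊕0⊕0⊕0⊕0⊕0⊕0⊕1 = 0
p8 (pos 8,9,10,11,12,13,14,15,24,25,26,27,28,29,30,31): XOR of data positions = 0⊕1⊕0⊕0⊕1⊕1⊕0⊕0⊕1⊕1⊕0⊕0⊕0⊕0⊕1 = 0
p16 (pos 16,17,18,19,20,21,22,23,24,25,26,27,28,29,30,31): XOR of data positions = 1⊕0⊕0⊕0⊕0⊕0⊕0⊕0⊕1⊕1⊕0⊕0⊕0⊕0⊕1 = 0
Codeword: 0010001001001100100000001100001

0010001001001100100000001100001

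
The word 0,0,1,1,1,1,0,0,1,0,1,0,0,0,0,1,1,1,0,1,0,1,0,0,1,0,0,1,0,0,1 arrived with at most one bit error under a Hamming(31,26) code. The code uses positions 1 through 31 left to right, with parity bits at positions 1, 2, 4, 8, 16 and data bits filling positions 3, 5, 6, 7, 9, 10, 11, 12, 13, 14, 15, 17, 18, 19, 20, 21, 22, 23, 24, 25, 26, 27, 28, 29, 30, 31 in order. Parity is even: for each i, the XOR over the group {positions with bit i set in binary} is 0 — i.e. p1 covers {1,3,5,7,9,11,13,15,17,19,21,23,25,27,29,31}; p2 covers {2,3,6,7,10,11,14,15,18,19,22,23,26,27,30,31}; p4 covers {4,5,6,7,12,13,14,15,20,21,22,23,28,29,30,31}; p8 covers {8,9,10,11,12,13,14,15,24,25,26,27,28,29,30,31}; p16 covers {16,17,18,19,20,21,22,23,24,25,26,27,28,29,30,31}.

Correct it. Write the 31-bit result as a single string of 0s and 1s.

s1 (pos 1,3,5,7,9,11,13,15,17,19,21,23,25,27,29,31): 0⊕1⊕1⊕0⊕1⊕1⊕0⊕0⊕1⊕0⊕0⊕0⊕1⊕0⊕0⊕1 = 1
s2 (pos 2,3,6,7,10,11,14,15,18,19,22,23,26,27,30,31): 0⊕1⊕1⊕0⊕0⊕1⊕0⊕0⊕1⊕0⊕1⊕0⊕0⊕0⊕0⊕1 = 0
s4 (pos 4,5,6,7,12,13,14,15,20,21,22,23,28,29,30,31): 1⊕1⊕1⊕0⊕0⊕0⊕0⊕0⊕1⊕0⊕1⊕0⊕1⊕0⊕0⊕1 = 1
s8 (pos 8,9,10,11,12,13,14,15,24,25,26,27,28,29,30,31): 0⊕1⊕0⊕1⊕0⊕0⊕0⊕0⊕0⊕1⊕0⊕0⊕1⊕0⊕0⊕1 = 1
s16 (pos 16,17,18,19,20,21,22,23,24,25,26,27,28,29,30,31): 1⊕1⊕1⊕0⊕1⊕0⊕1⊕0⊕0⊕1⊕0⊕0⊕1⊕0⊕0⊕1 = 0
Syndrome s16…s1 = 01101 → error at position 13.
Flip position 13: 0011110010100001110101001001001 → 0011110010101001110101001001001

0011110010101001110101001001001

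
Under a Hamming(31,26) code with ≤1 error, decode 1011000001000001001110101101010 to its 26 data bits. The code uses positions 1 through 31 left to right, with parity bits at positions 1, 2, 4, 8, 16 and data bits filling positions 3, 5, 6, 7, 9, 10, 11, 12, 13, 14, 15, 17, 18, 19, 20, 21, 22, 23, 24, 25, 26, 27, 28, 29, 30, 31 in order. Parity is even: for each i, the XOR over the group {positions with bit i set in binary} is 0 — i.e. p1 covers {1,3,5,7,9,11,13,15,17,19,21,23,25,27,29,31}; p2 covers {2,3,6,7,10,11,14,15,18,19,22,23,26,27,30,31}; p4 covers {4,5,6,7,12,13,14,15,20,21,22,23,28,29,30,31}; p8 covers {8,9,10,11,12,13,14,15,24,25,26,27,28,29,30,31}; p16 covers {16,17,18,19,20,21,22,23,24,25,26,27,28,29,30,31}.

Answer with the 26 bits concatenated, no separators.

10000100000001110111101010

s1 (pos 1,3,5,7,9,11,13,15,17,19,21,23,25,27,29,31): 1⊕1⊕0⊕0⊕0⊕0⊕0⊕0⊕0⊕1⊕1⊕1⊕1⊕0⊕0⊕0 = 0
s2 (pos 2,3,6,7,10,11,14,15,18,19,22,23,26,27,30,31): 0⊕1⊕0⊕0⊕1⊕0⊕0⊕0⊕0⊕1⊕0⊕1⊕1⊕0⊕1⊕0 = 0
s4 (pos 4,5,6,7,12,13,14,15,20,21,22,23,28,29,30,31): 1⊕0⊕0⊕0⊕0⊕0⊕0⊕0⊕1⊕1⊕0⊕1⊕1⊕0⊕1⊕0 = 0
s8 (pos 8,9,10,11,12,13,14,15,24,25,26,27,28,29,30,31): 0⊕0⊕1⊕0⊕0⊕0⊕0⊕0⊕0⊕1⊕1⊕0⊕1⊕0⊕1⊕0 = 1
s16 (pos 16,17,18,19,20,21,22,23,24,25,26,27,28,29,30,31): 1⊕0⊕0⊕1⊕1⊕1⊕0⊕1⊕0⊕1⊕1⊕0⊕1⊕0⊕1⊕0 = 1
Syndrome s16…s1 = 11000 → error at position 24.
Flip position 24: 1011000001000001001110101101010 → 1011000001000001001110111101010
Read data bits from positions 3,5,6,7,9,10,11,12,13,14,15,17,18,19,20,21,22,23,24,25,26,27,28,29,30,31: 10000100000001110111101010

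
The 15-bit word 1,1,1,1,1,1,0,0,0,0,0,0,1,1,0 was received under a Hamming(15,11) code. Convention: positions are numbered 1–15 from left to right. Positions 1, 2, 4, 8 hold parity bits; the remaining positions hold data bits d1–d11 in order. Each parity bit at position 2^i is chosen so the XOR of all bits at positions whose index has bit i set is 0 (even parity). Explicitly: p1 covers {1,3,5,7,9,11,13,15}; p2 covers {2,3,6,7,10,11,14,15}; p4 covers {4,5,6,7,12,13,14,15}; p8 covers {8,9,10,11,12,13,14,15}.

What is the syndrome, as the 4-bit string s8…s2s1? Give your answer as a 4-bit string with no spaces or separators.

s1 (pos 1,3,5,7,9,11,13,15): 1⊕1⊕1⊕0⊕0⊕0⊕1⊕0 = 0
s2 (pos 2,3,6,7,10,11,14,15): 1⊕1⊕1⊕0⊕0⊕0⊕1⊕0 = 0
s4 (pos 4,5,6,7,12,13,14,15): 1⊕1⊕1⊕0⊕0⊕1⊕1⊕0 = 1
s8 (pos 8,9,10,11,12,13,14,15): 0⊕0⊕0⊕0⊕0⊕1⊕1⊕0 = 0
Syndrome s8…s1 = 0100 → error at position 4.

0100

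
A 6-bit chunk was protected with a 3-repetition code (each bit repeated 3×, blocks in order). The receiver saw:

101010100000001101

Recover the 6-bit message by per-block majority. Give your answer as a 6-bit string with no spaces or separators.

Block 1 (101): 2 ones → 1
Block 2 (010): 1 one → 0
Block 3 (100): 1 one → 0
Block 4 (000): 0 ones → 0
Block 5 (001): 1 one → 0
Block 6 (101): 2 ones → 1

100001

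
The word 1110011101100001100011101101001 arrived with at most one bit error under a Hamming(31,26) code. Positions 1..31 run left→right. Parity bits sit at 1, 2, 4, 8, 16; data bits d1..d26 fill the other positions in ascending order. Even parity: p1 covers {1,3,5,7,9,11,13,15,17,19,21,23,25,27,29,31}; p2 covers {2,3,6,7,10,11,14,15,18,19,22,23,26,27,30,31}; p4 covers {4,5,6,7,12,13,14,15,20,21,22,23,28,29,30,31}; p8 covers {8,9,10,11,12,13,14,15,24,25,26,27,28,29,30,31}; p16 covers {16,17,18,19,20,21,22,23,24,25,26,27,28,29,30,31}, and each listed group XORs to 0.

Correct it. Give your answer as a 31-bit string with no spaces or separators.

1110011101100001100011101101101

s1 (pos 1,3,5,7,9,11,13,15,17,19,21,23,25,27,29,31): 1⊕1⊕0⊕1⊕0⊕1⊕0⊕0⊕1⊕0⊕1⊕1⊕1⊕0⊕0⊕1 = 1
s2 (pos 2,3,6,7,10,11,14,15,18,19,22,23,26,27,30,31): 1⊕1⊕1⊕1⊕1⊕1⊕0⊕0⊕0⊕0⊕1⊕1⊕1⊕0⊕0⊕1 = 0
s4 (pos 4,5,6,7,12,13,14,15,20,21,22,23,28,29,30,31): 0⊕0⊕1⊕1⊕0⊕0⊕0⊕0⊕0⊕1⊕1⊕1⊕1⊕0⊕0⊕1 = 1
s8 (pos 8,9,10,11,12,13,14,15,24,25,26,27,28,29,30,31): 1⊕0⊕1⊕1⊕0⊕0⊕0⊕0⊕0⊕1⊕1⊕0⊕1⊕0⊕0⊕1 = 1
s16 (pos 16,17,18,19,20,21,22,23,24,25,26,27,28,29,30,31): 1⊕1⊕0⊕0⊕0⊕1⊕1⊕1⊕0⊕1⊕1⊕0⊕1⊕0⊕0⊕1 = 1
Syndrome s16…s1 = 11101 → error at position 29.
Flip position 29: 1110011101100001100011101101001 → 1110011101100001100011101101101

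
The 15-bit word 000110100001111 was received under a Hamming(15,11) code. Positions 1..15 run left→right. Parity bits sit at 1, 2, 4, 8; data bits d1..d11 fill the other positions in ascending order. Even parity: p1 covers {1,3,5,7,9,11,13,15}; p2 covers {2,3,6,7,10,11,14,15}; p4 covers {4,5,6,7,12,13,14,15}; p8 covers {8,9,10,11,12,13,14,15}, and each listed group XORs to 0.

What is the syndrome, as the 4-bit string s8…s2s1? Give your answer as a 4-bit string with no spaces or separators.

0110

s1 (pos 1,3,5,7,9,11,13,15): 0⊕0⊕1⊕1⊕0⊕0⊕1⊕1 = 0
s2 (pos 2,3,6,7,10,11,14,15): 0⊕0⊕0⊕1⊕0⊕0⊕1⊕1 = 1
s4 (pos 4,5,6,7,12,13,14,15): 1⊕1⊕0⊕1⊕1⊕1⊕1⊕1 = 1
s8 (pos 8,9,10,11,12,13,14,15): 0⊕0⊕0⊕0⊕1⊕1⊕1⊕1 = 0
Syndrome s8…s1 = 0110 → error at position 6.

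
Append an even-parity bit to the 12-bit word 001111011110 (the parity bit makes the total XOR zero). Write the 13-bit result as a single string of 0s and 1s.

XOR of the 12 data bits: 0⊕0⊕1⊕1⊕1⊕1⊕0⊕1⊕1⊕1⊕1⊕0 = 0
Parity bit = 0 (so all 13 bits XOR to 0).

0011110111100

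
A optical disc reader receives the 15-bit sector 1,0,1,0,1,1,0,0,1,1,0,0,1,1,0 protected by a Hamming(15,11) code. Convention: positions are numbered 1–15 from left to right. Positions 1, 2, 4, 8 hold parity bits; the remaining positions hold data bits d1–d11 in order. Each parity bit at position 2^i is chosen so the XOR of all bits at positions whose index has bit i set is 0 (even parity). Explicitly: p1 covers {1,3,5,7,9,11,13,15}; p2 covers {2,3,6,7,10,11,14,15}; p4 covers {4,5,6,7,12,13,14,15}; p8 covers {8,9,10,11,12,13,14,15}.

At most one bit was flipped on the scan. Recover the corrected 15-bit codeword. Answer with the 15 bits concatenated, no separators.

s1 (pos 1,3,5,7,9,11,13,15): 1⊕1⊕1⊕0⊕1⊕0⊕1⊕0 = 1
s2 (pos 2,3,6,7,10,11,14,15): 0⊕1⊕1⊕0⊕1⊕0⊕1⊕0 = 0
s4 (pos 4,5,6,7,12,13,14,15): 0⊕1⊕1⊕0⊕0⊕1⊕1⊕0 = 0
s8 (pos 8,9,10,11,12,13,14,15): 0⊕1⊕1⊕0⊕0⊕1⊕1⊕0 = 0
Syndrome s8…s1 = 0001 → error at position 1.
Flip position 1: 101011001100110 → 001011001100110

001011001100110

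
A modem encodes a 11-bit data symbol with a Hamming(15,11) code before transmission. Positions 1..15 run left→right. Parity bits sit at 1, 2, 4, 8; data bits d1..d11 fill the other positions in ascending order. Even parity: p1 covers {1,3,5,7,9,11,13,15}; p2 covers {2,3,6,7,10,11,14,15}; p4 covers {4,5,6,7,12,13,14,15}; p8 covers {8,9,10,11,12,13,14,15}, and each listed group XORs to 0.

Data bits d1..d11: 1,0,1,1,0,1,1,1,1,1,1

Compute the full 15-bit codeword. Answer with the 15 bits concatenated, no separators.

111001100111111

Place data at non-parity positions: p1 p2 1 p4 0 1 1 p8 0 1 1 1 1 1 1
p1 (pos 1,3,5,7,9,11,13,15): XOR of data positions = 1⊕0⊕1⊕0⊕1⊕1⊕1 = 1
p2 (pos 2,3,6,7,10,11,14,15): XOR of data positions = 1⊕1⊕1⊕1⊕1⊕1⊕1 = 1
p4 (pos 4,5,6,7,12,13,14,15): XOR of data positions = 0⊕1⊕1⊕1⊕1⊕1⊕1 = 0
p8 (pos 8,9,10,11,12,13,14,15): XOR of data positions = 0⊕1⊕1⊕1⊕1⊕1⊕1 = 0
Codeword: 111001100111111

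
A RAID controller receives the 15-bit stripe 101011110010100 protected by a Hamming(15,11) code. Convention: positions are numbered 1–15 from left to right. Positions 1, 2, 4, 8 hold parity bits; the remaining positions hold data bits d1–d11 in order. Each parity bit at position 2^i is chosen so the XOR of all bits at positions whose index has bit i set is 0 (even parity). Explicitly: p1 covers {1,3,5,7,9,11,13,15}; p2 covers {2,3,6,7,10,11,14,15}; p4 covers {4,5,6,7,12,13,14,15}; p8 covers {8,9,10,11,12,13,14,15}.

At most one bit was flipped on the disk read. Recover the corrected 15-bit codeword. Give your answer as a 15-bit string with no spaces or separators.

s1 (pos 1,3,5,7,9,11,13,15): 1⊕1⊕1⊕1⊕0⊕1⊕1⊕0 = 0
s2 (pos 2,3,6,7,10,11,14,15): 0⊕1⊕1⊕1⊕0⊕1⊕0⊕0 = 0
s4 (pos 4,5,6,7,12,13,14,15): 0⊕1⊕1⊕1⊕0⊕1⊕0⊕0 = 0
s8 (pos 8,9,10,11,12,13,14,15): 1⊕0⊕0⊕1⊕0⊕1⊕0⊕0 = 1
Syndrome s8…s1 = 1000 → error at position 8.
Flip position 8: 101011110010100 → 101011100010100

101011100010100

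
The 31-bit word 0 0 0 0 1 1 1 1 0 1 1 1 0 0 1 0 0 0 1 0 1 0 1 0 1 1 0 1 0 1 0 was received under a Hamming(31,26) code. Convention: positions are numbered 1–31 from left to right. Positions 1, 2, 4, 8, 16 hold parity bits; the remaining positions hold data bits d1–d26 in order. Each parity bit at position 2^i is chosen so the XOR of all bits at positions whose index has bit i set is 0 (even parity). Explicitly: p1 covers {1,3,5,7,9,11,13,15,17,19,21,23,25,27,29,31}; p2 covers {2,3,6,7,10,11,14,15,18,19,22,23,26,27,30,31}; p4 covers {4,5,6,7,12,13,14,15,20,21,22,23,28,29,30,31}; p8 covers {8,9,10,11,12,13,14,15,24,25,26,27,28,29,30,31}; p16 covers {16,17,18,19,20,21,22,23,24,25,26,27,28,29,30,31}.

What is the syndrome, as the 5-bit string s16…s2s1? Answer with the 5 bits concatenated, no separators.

s1 (pos 1,3,5,7,9,11,13,15,17,19,21,23,25,27,29,31): 0⊕0⊕1⊕1⊕0⊕1⊕0⊕1⊕0⊕1⊕1⊕1⊕1⊕0⊕0⊕0 = 0
s2 (pos 2,3,6,7,10,11,14,15,18,19,22,23,26,27,30,31): 0⊕0⊕1⊕1⊕1⊕1⊕0⊕1⊕0⊕1⊕0⊕1⊕1⊕0⊕1⊕0 = 1
s4 (pos 4,5,6,7,12,13,14,15,20,21,22,23,28,29,30,31): 0⊕1⊕1⊕1⊕1⊕0⊕0⊕1⊕0⊕1⊕0⊕1⊕1⊕0⊕1⊕0 = 1
s8 (pos 8,9,10,11,12,13,14,15,24,25,26,27,28,29,30,31): 1⊕0⊕1⊕1⊕1⊕0⊕0⊕1⊕0⊕1⊕1⊕0⊕1⊕0⊕1⊕0 = 1
s16 (pos 16,17,18,19,20,21,22,23,24,25,26,27,28,29,30,31): 0⊕0⊕0⊕1⊕0⊕1⊕0⊕1⊕0⊕1⊕1⊕0⊕1⊕0⊕1⊕0 = 1
Syndrome s16…s1 = 11110 → error at position 30.

11110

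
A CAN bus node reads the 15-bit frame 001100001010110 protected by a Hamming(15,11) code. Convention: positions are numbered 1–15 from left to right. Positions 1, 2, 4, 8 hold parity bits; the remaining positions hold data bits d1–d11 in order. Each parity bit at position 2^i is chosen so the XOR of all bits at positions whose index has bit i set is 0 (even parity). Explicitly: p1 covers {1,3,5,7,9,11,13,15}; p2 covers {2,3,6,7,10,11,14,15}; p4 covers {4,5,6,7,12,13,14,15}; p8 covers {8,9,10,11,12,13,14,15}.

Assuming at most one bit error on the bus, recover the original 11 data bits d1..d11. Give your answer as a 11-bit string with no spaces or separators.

s1 (pos 1,3,5,7,9,11,13,15): 0⊕1⊕0⊕0⊕1⊕1⊕1⊕0 = 0
s2 (pos 2,3,6,7,10,11,14,15): 0⊕1⊕0⊕0⊕0⊕1⊕1⊕0 = 1
s4 (pos 4,5,6,7,12,13,14,15): 1⊕0⊕0⊕0⊕0⊕1⊕1⊕0 = 1
s8 (pos 8,9,10,11,12,13,14,15): 0⊕1⊕0⊕1⊕0⊕1⊕1⊕0 = 0
Syndrome s8…s1 = 0110 → error at position 6.
Flip position 6: 001100001010110 → 001101001010110
Read data bits from positions 3,5,6,7,9,10,11,12,13,14,15: 10101010110

10101010110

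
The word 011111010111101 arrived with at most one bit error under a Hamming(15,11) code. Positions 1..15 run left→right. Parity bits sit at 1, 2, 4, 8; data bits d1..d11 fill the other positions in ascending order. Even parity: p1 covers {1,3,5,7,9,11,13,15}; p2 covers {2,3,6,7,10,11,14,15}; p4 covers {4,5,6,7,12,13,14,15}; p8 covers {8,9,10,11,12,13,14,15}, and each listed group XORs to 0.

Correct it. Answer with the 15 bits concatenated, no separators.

s1 (pos 1,3,5,7,9,11,13,15): 0⊕1⊕1⊕0⊕0⊕1⊕1⊕1 = 1
s2 (pos 2,3,6,7,10,11,14,15): 1⊕1⊕1⊕0⊕1⊕1⊕0⊕1 = 0
s4 (pos 4,5,6,7,12,13,14,15): 1⊕1⊕1⊕0⊕1⊕1⊕0⊕1 = 0
s8 (pos 8,9,10,11,12,13,14,15): 1⊕0⊕1⊕1⊕1⊕1⊕0⊕1 = 0
Syndrome s8…s1 = 0001 → error at position 1.
Flip position 1: 011111010111101 → 111111010111101

111111010111101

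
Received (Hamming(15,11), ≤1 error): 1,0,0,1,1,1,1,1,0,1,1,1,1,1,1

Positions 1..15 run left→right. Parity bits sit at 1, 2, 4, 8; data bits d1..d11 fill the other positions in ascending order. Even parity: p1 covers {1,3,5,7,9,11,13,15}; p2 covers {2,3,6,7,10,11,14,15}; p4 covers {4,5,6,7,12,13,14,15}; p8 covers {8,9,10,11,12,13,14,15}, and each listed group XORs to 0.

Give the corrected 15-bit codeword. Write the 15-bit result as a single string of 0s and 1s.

s1 (pos 1,3,5,7,9,11,13,15): 1⊕0⊕1⊕1⊕0⊕1⊕1⊕1 = 0
s2 (pos 2,3,6,7,10,11,14,15): 0⊕0⊕1⊕1⊕1⊕1⊕1⊕1 = 0
s4 (pos 4,5,6,7,12,13,14,15): 1⊕1⊕1⊕1⊕1⊕1⊕1⊕1 = 0
s8 (pos 8,9,10,11,12,13,14,15): 1⊕0⊕1⊕1⊕1⊕1⊕1⊕1 = 1
Syndrome s8…s1 = 1000 → error at position 8.
Flip position 8: 100111110111111 → 100111100111111

100111100111111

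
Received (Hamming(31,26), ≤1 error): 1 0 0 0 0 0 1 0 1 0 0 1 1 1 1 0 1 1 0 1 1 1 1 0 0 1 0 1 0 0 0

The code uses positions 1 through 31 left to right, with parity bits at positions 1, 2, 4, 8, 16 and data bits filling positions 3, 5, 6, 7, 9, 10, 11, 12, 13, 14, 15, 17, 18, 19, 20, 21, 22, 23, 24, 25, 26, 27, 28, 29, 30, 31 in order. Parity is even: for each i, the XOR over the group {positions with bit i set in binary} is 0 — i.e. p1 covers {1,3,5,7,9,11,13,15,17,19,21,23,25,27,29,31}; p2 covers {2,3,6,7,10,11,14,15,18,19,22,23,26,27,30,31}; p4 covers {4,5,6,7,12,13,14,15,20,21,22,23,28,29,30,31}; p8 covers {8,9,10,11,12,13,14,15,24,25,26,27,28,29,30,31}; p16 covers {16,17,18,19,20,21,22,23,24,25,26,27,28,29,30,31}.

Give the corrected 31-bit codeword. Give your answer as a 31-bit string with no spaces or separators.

1000001011011110110111100101000

s1 (pos 1,3,5,7,9,11,13,15,17,19,21,23,25,27,29,31): 1⊕0⊕0⊕1⊕1⊕0⊕1⊕1⊕1⊕0⊕1⊕1⊕0⊕0⊕0⊕0 = 0
s2 (pos 2,3,6,7,10,11,14,15,18,19,22,23,26,27,30,31): 0⊕0⊕0⊕1⊕0⊕0⊕1⊕1⊕1⊕0⊕1⊕1⊕1⊕0⊕0⊕0 = 1
s4 (pos 4,5,6,7,12,13,14,15,20,21,22,23,28,29,30,31): 0⊕0⊕0⊕1⊕1⊕1⊕1⊕1⊕1⊕1⊕1⊕1⊕1⊕0⊕0⊕0 = 0
s8 (pos 8,9,10,11,12,13,14,15,24,25,26,27,28,29,30,31): 0⊕1⊕0⊕0⊕1⊕1⊕1⊕1⊕0⊕0⊕1⊕0⊕1⊕0⊕0⊕0 = 1
s16 (pos 16,17,18,19,20,21,22,23,24,25,26,27,28,29,30,31): 0⊕1⊕1⊕0⊕1⊕1⊕1⊕1⊕0⊕0⊕1⊕0⊕1⊕0⊕0⊕0 = 0
Syndrome s16…s1 = 01010 → error at position 10.
Flip position 10: 1000001010011110110111100101000 → 1000001011011110110111100101000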